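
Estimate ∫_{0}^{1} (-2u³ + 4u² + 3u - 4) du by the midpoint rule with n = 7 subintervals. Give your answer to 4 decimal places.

h = (1 − 0)/7 = 0.142857.
Midpoints m₁,…,m₇ = 0.071429, 0.214286, 0.357143, 0.5, 0.642857, 0.785714, 0.928571.
f(m₁)=-3.766035, f(m₂)=-3.193149, f(m₃)=-2.509475, f(m₄)=-1.75, f(m₅)=-0.949708, f(m₆)=-0.143586, f(m₇)=0.633382.
h·[f(m₁) + f(m₂) + f(m₃) + f(m₄) + f(m₅) + f(m₆) + f(m₇)] = 0.142857·(-11.678571) = -1.6684.

-1.6684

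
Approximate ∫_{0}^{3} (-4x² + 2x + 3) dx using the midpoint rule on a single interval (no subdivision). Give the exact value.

-9

M = (b−a)·f(1.5) = 3·(-3) = -9.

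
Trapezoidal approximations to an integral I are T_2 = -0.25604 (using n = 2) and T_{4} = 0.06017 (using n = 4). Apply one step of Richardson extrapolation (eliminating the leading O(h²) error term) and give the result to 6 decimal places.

R = (4·T_{4} − T_2) / 3 = (4·0.06017 − (-0.25604))/3 = (0.49672)/3 = 0.165573.

0.165573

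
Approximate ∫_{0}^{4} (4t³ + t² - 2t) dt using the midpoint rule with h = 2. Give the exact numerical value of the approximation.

h = (4 − 0)/2 = 2.
Midpoints m₁,…,m₂ = 1, 3.
f(m₁)=3, f(m₂)=111.
h·[f(m₁) + f(m₂)] = 2·(114) = 228.

228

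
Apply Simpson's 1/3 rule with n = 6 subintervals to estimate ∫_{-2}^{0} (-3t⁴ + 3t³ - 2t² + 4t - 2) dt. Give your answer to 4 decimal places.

h = (0 − (-2))/6 = 0.333333.
Nodes t₀,…,t₆ = -2, -1.666667, -1.333333, -1, -0.666667, -0.333333, 0.
f(t) = -3t⁴ + 3t³ - 2t² + 4t - 2: f₀=-90, f₁=-51.259259, f₂=-27.481481, f₃=-14, f₄=-7.037037, f₅=-3.703704, f₆=-2.
(h/3)·[f₀ + 4f₁ + 2f₂ + 4f₃ + 2f₄ + 4f₅ + f₆] = 0.111111·(-436.888889) = -48.5432.

-48.5432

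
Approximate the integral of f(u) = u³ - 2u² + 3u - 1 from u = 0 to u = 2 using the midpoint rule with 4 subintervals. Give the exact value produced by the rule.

h = (2 − 0)/4 = 0.5.
Midpoints m₁,…,m₄ = 0.25, 0.75, 1.25, 1.75.
f(m₁)=-0.359375, f(m₂)=0.546875, f(m₃)=1.578125, f(m₄)=3.484375.
h·[f(m₁) + f(m₂) + f(m₃) + f(m₄)] = 0.5·(5.25) = 2.625.

2.625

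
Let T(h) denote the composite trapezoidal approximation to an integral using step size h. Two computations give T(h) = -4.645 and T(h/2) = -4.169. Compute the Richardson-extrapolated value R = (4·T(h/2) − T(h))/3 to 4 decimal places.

R = (4·T(h/2) − T(h)) / 3 = (4·(-4.169) − (-4.645))/3 = (-12.031)/3 = -4.0103.

-4.0103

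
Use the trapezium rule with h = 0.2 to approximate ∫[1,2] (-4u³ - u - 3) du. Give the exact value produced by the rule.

-19.62

h = (2 − 1)/5 = 0.2.
Nodes u₀,…,u₅ = 1, 1.2, 1.4, 1.6, 1.8, 2.
f(u) = -4u³ - u - 3: f₀=-8, f₁=-11.112, f₂=-15.376, f₃=-20.984, f₄=-28.128, f₅=-37.
(h/2)·[f₀ + 2f₁ + 2f₂ + 2f₃ + 2f₄ + f₅] = 0.1·(-196.2) = -19.62.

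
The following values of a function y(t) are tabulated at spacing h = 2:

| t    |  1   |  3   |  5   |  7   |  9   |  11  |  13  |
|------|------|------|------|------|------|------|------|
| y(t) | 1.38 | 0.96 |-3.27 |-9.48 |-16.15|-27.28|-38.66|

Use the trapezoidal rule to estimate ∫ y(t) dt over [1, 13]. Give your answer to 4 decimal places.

h = 2, n = 6.
(h/2)·[y₀ + 2y₁ + 2y₂ + 2y₃ + 2y₄ + 2y₅ + y₆] = 1·(-147.72) = -147.7200.

-147.7200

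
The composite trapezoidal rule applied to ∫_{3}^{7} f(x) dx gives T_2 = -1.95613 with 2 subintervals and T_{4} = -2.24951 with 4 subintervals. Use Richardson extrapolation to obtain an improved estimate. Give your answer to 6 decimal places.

R = (4·T_{4} − T_2) / 3 = (4·(-2.24951) − (-1.95613))/3 = (-7.04191)/3 = -2.347303.

-2.347303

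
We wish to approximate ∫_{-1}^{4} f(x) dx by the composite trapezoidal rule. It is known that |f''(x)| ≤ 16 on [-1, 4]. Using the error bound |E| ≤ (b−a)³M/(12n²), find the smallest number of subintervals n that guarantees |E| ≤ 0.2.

29

Need 2000/(12n²) ≤ 0.2.
n² ≥ 2000/(12·0.2) = 833.333 ⇒ n ≥ 28.8675, so the smallest n is 29.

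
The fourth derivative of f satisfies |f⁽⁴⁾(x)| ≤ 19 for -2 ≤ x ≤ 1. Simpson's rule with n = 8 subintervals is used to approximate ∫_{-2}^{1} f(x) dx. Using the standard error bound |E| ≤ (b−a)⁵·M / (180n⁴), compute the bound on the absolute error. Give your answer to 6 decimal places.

|E| ≤ (3)⁵·19 / (180·8⁴) = 4617/737280 = 0.006262.

0.006262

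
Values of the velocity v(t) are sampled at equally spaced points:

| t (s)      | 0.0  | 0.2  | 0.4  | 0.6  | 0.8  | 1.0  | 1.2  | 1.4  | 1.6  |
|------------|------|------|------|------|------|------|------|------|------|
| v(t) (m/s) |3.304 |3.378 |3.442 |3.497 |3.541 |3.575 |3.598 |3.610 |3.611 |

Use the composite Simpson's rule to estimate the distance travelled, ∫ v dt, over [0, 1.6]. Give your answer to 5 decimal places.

h = 0.2, n = 8.
(h/3)·[y₀ + 4y₁ + 2y₂ + 4y₃ + 2y₄ + 4y₅ + 2y₆ + 4y₇ + y₈] = 0.066667·(84.317) = 5.62113.

5.62113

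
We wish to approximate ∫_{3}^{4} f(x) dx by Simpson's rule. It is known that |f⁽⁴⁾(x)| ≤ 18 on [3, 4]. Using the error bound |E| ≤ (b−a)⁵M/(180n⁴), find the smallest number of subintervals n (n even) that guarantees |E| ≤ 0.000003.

Need 18/(180n⁴) ≤ 0.000003.
n⁴ ≥ 18/(180·0.000003) = 33333.3 ⇒ n ≥ 13.5120, so the smallest even n is 14. (n must be even for Simpson's rule.)

14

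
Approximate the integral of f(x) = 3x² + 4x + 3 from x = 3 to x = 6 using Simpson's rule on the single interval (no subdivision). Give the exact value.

252

S = (b−a)/6 · [f(3) + 4f(4.5) + f(6)] = 0.5·[42 + 4·81.75 + 135] = 252.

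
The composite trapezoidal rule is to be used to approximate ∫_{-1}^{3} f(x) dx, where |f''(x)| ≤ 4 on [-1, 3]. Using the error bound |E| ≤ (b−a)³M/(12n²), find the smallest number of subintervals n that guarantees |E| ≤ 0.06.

19

Need 256/(12n²) ≤ 0.06.
n² ≥ 256/(12·0.06) = 355.556 ⇒ n ≥ 18.8562, so the smallest n is 19.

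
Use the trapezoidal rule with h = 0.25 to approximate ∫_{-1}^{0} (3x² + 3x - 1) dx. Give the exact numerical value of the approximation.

-1.46875

h = (0 − (-1))/4 = 0.25.
Nodes x₀,…,x₄ = -1, -0.75, -0.5, -0.25, 0.
f(x) = 3x² + 3x - 1: f₀=-1, f₁=-1.5625, f₂=-1.75, f₃=-1.5625, f₄=-1.
(h/2)·[f₀ + 2f₁ + 2f₂ + 2f₃ + f₄] = 0.125·(-11.75) = -1.46875.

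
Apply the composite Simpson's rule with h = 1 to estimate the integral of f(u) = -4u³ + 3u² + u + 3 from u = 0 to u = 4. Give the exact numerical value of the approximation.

-172

h = (4 − 0)/4 = 1.
Nodes u₀,…,u₄ = 0, 1, 2, 3, 4.
f(u) = -4u³ + 3u² + u + 3: f₀=3, f₁=3, f₂=-15, f₃=-75, f₄=-201.
(h/3)·[f₀ + 4f₁ + 2f₂ + 4f₃ + f₄] = 0.333333·(-516) = -172.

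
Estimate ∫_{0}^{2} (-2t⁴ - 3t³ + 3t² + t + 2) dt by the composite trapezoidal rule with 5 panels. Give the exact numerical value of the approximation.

h = (2 − 0)/5 = 0.4.
Nodes t₀,…,t₅ = 0, 0.4, 0.8, 1.2, 1.6, 2.
f(t) = -2t⁴ - 3t³ + 3t² + t + 2: f₀=2, f₁=2.6368, f₂=2.3648, f₃=-1.8112, f₄=-14.1152, f₅=-40.
(h/2)·[f₀ + 2f₁ + 2f₂ + 2f₃ + 2f₄ + f₅] = 0.2·(-59.8496) = -11.96992.

-11.96992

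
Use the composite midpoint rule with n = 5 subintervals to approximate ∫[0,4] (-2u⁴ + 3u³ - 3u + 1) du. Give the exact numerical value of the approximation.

h = (4 − 0)/5 = 0.8.
Midpoints m₁,…,m₅ = 0.4, 1.2, 2, 2.8, 3.6.
f(m₁)=-0.0592, f(m₂)=-1.5632, f(m₃)=-13, f(m₄)=-64.4752, f(m₅)=-205.7552.
h·[f(m₁) + f(m₂) + f(m₃) + f(m₄) + f(m₅)] = 0.8·(-284.8528) = -227.88224.

-227.88224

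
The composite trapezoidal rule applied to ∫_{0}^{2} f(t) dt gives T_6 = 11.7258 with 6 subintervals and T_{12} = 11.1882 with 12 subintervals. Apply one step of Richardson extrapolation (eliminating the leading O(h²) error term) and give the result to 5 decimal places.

11.00900

R = (4·T_{12} − T_6) / 3 = (4·11.1882 − 11.7258)/3 = (33.0270)/3 = 11.00900.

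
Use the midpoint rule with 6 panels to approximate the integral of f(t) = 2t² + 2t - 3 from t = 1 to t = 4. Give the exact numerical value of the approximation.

h = (4 − 1)/6 = 0.5.
Midpoints m₁,…,m₆ = 1.25, 1.75, 2.25, 2.75, 3.25, 3.75.
f(m₁)=2.625, f(m₂)=6.625, f(m₃)=11.625, f(m₄)=17.625, f(m₅)=24.625, f(m₆)=32.625.
h·[f(m₁) + f(m₂) + f(m₃) + f(m₄) + f(m₅) + f(m₆)] = 0.5·(95.75) = 47.875.

47.875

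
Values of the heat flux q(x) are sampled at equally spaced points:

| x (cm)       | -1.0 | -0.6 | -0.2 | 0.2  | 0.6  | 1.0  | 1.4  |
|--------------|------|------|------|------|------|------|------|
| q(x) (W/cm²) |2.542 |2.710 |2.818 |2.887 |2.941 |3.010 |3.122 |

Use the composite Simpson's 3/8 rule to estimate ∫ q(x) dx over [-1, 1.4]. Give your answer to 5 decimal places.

h = 0.4, n = 6.
(3h/8)·[y₀ + 3y₁ + 3y₂ + 2y₃ + 3y₄ + 3y₅ + y₆] = 0.15·(45.875) = 6.88125.

6.88125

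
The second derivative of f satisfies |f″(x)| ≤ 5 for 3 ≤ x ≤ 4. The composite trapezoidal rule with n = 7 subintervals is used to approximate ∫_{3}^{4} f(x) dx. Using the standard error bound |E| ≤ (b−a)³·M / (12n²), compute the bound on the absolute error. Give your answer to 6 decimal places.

0.008503

|E| ≤ (1)³·5 / (12·7²) = 5/588 = 0.008503.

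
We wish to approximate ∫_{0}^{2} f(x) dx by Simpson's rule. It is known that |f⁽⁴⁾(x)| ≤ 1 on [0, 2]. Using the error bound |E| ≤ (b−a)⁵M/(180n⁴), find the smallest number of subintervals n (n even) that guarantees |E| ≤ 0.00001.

12

Need 32/(180n⁴) ≤ 0.00001.
n⁴ ≥ 32/(180·0.00001) = 17777.8 ⇒ n ≥ 11.5470, so the smallest even n is 12. (n must be even for Simpson's rule.)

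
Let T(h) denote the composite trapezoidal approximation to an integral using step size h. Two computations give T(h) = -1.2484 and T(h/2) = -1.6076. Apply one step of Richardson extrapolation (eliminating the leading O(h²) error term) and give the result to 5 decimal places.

-1.72733

R = (4·T(h/2) − T(h)) / 3 = (4·(-1.6076) − (-1.2484))/3 = (-5.1820)/3 = -1.72733.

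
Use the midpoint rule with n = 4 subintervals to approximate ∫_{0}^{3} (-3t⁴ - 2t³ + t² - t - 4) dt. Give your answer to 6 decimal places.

-185.164307

h = (3 − 0)/4 = 0.75.
Midpoints m₁,…,m₄ = 0.375, 1.125, 1.875, 2.625.
f(m₁)=-4.399169921875, f(m₂)=-11.512451171875, f(m₃)=-52.621826171875, f(m₄)=-178.352294921875.
h·[f(m₁) + f(m₂) + f(m₃) + f(m₄)] = 0.75·(-246.8857421875) = -185.164307.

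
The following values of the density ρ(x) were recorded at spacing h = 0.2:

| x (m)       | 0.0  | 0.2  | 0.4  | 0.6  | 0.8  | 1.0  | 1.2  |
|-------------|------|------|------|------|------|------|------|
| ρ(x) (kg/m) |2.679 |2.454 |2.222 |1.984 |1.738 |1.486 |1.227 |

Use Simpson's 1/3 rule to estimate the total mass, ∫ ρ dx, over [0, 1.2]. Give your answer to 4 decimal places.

2.3681

h = 0.2, n = 6.
(h/3)·[y₀ + 4y₁ + 2y₂ + 4y₃ + 2y₄ + 4y₅ + y₆] = 0.066667·(35.522) = 2.3681.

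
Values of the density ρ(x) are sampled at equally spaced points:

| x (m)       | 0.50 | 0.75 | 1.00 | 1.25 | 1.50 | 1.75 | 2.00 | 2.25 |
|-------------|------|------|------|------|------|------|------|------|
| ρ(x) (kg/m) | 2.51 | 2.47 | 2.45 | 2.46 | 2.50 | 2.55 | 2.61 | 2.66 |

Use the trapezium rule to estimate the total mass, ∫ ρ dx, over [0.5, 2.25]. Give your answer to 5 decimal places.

4.40625

h = 0.25, n = 7.
(h/2)·[y₀ + 2y₁ + 2y₂ + 2y₃ + 2y₄ + 2y₅ + 2y₆ + y₇] = 0.125·(35.25) = 4.40625.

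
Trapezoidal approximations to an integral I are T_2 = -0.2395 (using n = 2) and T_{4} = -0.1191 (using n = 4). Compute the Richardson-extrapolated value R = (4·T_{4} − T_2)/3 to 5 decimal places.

R = (4·T_{4} − T_2) / 3 = (4·(-0.1191) − (-0.2395))/3 = (-0.2369)/3 = -0.07897.

-0.07897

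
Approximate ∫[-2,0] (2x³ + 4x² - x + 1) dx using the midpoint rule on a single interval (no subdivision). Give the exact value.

M = (b−a)·f(-1) = 2·(4) = 8.

8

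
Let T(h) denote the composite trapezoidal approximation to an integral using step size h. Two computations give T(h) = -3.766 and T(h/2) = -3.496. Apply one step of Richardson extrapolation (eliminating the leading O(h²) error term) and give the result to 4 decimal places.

R = (4·T(h/2) − T(h)) / 3 = (4·(-3.496) − (-3.766))/3 = (-10.218)/3 = -3.4060.

-3.4060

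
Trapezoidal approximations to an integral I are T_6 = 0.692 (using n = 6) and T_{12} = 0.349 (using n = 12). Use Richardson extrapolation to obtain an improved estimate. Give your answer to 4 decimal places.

R = (4·T_{12} − T_6) / 3 = (4·0.349 − 0.692)/3 = (0.704)/3 = 0.2347.

0.2347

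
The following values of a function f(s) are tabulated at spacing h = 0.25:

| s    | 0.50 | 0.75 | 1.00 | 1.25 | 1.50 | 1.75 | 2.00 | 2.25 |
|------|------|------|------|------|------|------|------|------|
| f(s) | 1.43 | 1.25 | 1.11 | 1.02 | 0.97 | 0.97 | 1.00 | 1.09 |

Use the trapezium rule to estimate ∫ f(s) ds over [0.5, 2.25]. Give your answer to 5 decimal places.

h = 0.25, n = 7.
(h/2)·[y₀ + 2y₁ + 2y₂ + 2y₃ + 2y₄ + 2y₅ + 2y₆ + y₇] = 0.125·(15.16) = 1.89500.

1.89500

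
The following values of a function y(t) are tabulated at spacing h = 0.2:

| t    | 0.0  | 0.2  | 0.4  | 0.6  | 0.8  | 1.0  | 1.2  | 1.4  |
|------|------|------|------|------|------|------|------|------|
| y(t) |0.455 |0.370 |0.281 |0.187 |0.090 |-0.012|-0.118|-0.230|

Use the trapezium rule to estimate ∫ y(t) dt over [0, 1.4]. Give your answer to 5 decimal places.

0.18210

h = 0.2, n = 7.
(h/2)·[y₀ + 2y₁ + 2y₂ + 2y₃ + 2y₄ + 2y₅ + 2y₆ + y₇] = 0.1·(1.821) = 0.18210.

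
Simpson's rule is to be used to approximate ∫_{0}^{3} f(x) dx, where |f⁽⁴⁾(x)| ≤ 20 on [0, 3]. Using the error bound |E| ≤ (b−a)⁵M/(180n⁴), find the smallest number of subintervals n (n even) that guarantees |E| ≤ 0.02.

Need 4860/(180n⁴) ≤ 0.02.
n⁴ ≥ 4860/(180·0.02) = 1350 ⇒ n ≥ 6.0615, so the smallest even n is 8. (n must be even for Simpson's rule.)

8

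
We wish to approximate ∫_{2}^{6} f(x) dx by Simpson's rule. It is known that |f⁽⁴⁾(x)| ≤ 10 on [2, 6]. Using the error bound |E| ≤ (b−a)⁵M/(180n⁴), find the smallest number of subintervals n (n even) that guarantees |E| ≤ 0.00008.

30

Need 10240/(180n⁴) ≤ 0.00008.
n⁴ ≥ 10240/(180·0.00008) = 711111 ⇒ n ≥ 29.0392, so the smallest even n is 30. (n must be even for Simpson's rule.)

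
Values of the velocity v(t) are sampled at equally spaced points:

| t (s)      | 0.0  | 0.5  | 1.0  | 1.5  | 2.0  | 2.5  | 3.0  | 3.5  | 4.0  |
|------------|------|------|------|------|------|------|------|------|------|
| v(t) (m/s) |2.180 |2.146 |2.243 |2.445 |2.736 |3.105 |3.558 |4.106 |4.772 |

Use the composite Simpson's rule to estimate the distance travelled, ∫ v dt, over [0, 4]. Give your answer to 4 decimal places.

11.8723

h = 0.5, n = 8.
(h/3)·[y₀ + 4y₁ + 2y₂ + 4y₃ + 2y₄ + 4y₅ + 2y₆ + 4y₇ + y₈] = 0.166667·(71.234) = 11.8723.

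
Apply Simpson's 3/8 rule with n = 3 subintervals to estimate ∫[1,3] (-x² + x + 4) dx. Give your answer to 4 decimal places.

h = (3 − 1)/3 = 0.666667.
Nodes x₀,…,x₃ = 1, 1.666667, 2.333333, 3.
f(x) = -x² + x + 4: f₀=4, f₁=2.888889, f₂=0.888889, f₃=-2.
(3h/8)·[f₀ + 3f₁ + 3f₂ + f₃] = 0.25·(13.333333) = 3.3333.

3.3333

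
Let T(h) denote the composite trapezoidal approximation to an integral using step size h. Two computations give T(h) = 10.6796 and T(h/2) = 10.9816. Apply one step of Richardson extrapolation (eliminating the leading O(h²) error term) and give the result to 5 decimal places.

11.08227

R = (4·T(h/2) − T(h)) / 3 = (4·10.9816 − 10.6796)/3 = (33.2468)/3 = 11.08227.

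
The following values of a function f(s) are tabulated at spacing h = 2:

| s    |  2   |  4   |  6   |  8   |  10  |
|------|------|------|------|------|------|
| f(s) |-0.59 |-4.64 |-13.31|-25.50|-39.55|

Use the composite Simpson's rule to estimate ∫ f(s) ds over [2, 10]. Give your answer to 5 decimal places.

h = 2, n = 4.
(h/3)·[y₀ + 4y₁ + 2y₂ + 4y₃ + y₄] = 0.666667·(-187.32) = -124.88000.

-124.88000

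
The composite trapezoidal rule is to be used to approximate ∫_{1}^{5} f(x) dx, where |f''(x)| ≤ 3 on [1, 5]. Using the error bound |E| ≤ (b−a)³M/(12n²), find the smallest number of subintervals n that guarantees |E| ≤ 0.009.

Need 192/(12n²) ≤ 0.009.
n² ≥ 192/(12·0.009) = 1777.78 ⇒ n ≥ 42.1637, so the smallest n is 43.

43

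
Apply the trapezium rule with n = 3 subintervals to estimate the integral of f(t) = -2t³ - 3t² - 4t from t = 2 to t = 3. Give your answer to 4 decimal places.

-61.8333

h = (3 − 2)/3 = 0.333333.
Nodes t₀,…,t₃ = 2, 2.333333, 2.666667, 3.
f(t) = -2t³ - 3t² - 4t: f₀=-36, f₁=-51.074074, f₂=-69.925926, f₃=-93.
(h/2)·[f₀ + 2f₁ + 2f₂ + f₃] = 0.166667·(-371) = -61.8333.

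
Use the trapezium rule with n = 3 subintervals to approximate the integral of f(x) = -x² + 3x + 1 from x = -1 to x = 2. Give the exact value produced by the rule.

4

h = (2 − (-1))/3 = 1.
Nodes x₀,…,x₃ = -1, 0, 1, 2.
f(x) = -x² + 3x + 1: f₀=-3, f₁=1, f₂=3, f₃=3.
(h/2)·[f₀ + 2f₁ + 2f₂ + f₃] = 0.5·(8) = 4.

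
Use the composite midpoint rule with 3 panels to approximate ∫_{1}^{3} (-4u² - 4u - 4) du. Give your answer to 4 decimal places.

-58.3704

h = (3 − 1)/3 = 0.666667.
Midpoints m₁,…,m₃ = 1.333333, 2, 2.666667.
f(m₁)=-16.444444, f(m₂)=-28, f(m₃)=-43.111111.
h·[f(m₁) + f(m₂) + f(m₃)] = 0.666667·(-87.555556) = -58.3704.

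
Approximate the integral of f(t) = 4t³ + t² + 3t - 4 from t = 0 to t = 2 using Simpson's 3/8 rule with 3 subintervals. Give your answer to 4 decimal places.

16.6667

h = (2 − 0)/3 = 0.666667.
Nodes t₀,…,t₃ = 0, 0.666667, 1.333333, 2.
f(t) = 4t³ + t² + 3t - 4: f₀=-4, f₁=-0.370370, f₂=11.259259, f₃=38.
(3h/8)·[f₀ + 3f₁ + 3f₂ + f₃] = 0.25·(66.666667) = 16.6667.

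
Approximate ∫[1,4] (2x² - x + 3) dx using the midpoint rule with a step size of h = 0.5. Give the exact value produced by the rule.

43.375

h = (4 − 1)/6 = 0.5.
Midpoints m₁,…,m₆ = 1.25, 1.75, 2.25, 2.75, 3.25, 3.75.
f(m₁)=4.875, f(m₂)=7.375, f(m₃)=10.875, f(m₄)=15.375, f(m₅)=20.875, f(m₆)=27.375.
h·[f(m₁) + f(m₂) + f(m₃) + f(m₄) + f(m₅) + f(m₆)] = 0.5·(86.75) = 43.375.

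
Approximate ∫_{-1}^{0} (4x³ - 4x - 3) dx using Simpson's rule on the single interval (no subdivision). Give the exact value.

S = (b−a)/6 · [f(-1) + 4f(-0.5) + f(0)] = 0.166667·[(-3) + 4·(-1.5) + (-3)] = -2.

-2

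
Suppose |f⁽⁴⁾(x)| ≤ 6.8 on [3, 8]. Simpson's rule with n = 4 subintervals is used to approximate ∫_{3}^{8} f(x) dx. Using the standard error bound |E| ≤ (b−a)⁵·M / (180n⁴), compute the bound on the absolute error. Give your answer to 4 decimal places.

0.4612

|E| ≤ (5)⁵·6.8 / (180·4⁴) = 21250/46080 = 0.4612.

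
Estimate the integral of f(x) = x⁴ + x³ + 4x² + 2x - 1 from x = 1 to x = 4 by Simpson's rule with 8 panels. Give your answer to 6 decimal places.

364.357910

h = (4 − 1)/8 = 0.375.
Nodes x₀,…,x₈ = 1, 1.375, 1.75, 2.125, 2.5, 2.875, 3.25, 3.625, 4.
f(x) = x⁴ + x³ + 4x² + 2x - 1: f₀=7, f₁=15.486572265625, f₂=29.48828125, f₃=51.299072265625, f₄=83.6875, f₅=129.896728515625, f₆=193.64453125, f₇=279.123291015625, f₈=391.
(h/3)·[f₀ + 4f₁ + 2f₂ + 4f₃ + 2f₄ + 4f₅ + 2f₆ + 4f₇ + f₈] = 0.125·(2914.86328125) = 364.357910.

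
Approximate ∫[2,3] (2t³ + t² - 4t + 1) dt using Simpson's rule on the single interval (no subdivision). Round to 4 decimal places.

S = (b−a)/6 · [f(2) + 4f(2.5) + f(3)] = 0.166667·[13 + 4·28.5 + 52] = 29.8333.

29.8333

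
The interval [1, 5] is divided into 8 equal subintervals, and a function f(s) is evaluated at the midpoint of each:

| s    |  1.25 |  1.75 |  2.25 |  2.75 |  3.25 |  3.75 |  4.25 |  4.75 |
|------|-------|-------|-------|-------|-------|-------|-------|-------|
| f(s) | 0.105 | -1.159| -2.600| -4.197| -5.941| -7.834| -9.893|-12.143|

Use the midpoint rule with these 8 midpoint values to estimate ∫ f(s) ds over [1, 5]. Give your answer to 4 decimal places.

-21.8310

h = 0.5, n = 8.
h·[y(m₁) + y(m₂) + y(m₃) + y(m₄) + y(m₅) + y(m₆) + y(m₇) + y(m₈)] = 0.5·(-43.662) = -21.8310.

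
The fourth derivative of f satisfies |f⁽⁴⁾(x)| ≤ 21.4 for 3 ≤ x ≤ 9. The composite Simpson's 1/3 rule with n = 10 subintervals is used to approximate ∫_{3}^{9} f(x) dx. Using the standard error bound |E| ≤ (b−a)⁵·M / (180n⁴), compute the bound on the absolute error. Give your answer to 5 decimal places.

|E| ≤ (6)⁵·21.4 / (180·10⁴) = 166406.4/1800000 = 0.09245.

0.09245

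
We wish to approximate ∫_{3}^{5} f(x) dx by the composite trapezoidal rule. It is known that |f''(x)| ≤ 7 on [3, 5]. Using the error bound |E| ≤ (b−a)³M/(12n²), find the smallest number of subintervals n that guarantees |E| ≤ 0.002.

49

Need 56/(12n²) ≤ 0.002.
n² ≥ 56/(12·0.002) = 2333.33 ⇒ n ≥ 48.3046, so the smallest n is 49.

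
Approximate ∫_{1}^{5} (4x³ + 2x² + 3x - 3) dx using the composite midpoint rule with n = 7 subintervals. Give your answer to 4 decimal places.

h = (5 − 1)/7 = 0.571429.
Midpoints m₁,…,m₇ = 1.285714, 1.857143, 2.428571, 3, 3.571429, 4.142857, 4.714286.
f(m₁)=12.664723, f(m₂)=35.090379, f(m₃)=73.376093, f(m₄)=132, f(m₅)=215.440233, f(m₆)=328.174927, f(m₇)=474.682216.
h·[f(m₁) + f(m₂) + f(m₃) + f(m₄) + f(m₅) + f(m₆) + f(m₇)] = 0.571429·(1271.428571) = 726.5306.

726.5306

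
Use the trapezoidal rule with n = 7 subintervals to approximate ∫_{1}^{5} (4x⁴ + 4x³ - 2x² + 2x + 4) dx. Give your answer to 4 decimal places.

h = (5 − 1)/7 = 0.571429.
Nodes x₀,…,x₇ = 1, 1.571429, 2.142857, 2.714286, 3.285714, 3.857143, 4.428571, 5.
f(x) = 4x⁴ + 4x³ - 2x² + 2x + 4: f₀=12, f₁=42.117451, f₂=122.800500, f₃=291.793419, f₄=597.076218, f₅=1096.864640, f₆=1859.610162, f₇=2964.
(h/2)·[f₀ + 2f₁ + 2f₂ + 2f₃ + 2f₄ + 2f₅ + 2f₆ + f₇] = 0.285714·(10996.524781) = 3141.8642.

3141.8642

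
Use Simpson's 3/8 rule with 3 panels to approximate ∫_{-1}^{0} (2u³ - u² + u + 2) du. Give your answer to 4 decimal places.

h = (0 − (-1))/3 = 0.333333.
Nodes u₀,…,u₃ = -1, -0.666667, -0.333333, 0.
f(u) = 2u³ - u² + u + 2: f₀=-2, f₁=0.296296, f₂=1.481481, f₃=2.
(3h/8)·[f₀ + 3f₁ + 3f₂ + f₃] = 0.125·(5.333333) = 0.6667.

0.6667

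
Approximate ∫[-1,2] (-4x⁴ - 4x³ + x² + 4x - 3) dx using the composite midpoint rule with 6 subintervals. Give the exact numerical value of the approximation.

h = (2 − (-1))/6 = 0.5.
Midpoints m₁,…,m₆ = -0.75, -0.25, 0.25, 0.75, 1.25, 1.75.
f(m₁)=-5.015625, f(m₂)=-3.890625, f(m₃)=-2.015625, f(m₄)=-2.390625, f(m₅)=-14.015625, f(m₆)=-51.890625.
h·[f(m₁) + f(m₂) + f(m₃) + f(m₄) + f(m₅) + f(m₆)] = 0.5·(-79.21875) = -39.609375.

-39.609375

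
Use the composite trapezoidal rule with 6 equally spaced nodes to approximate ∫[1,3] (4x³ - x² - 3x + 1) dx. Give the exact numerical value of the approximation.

h = (3 − 1)/5 = 0.4.
Nodes x₀,…,x₅ = 1, 1.4, 1.8, 2.2, 2.6, 3.
f(x) = 4x³ - x² - 3x + 1: f₀=1, f₁=5.816, f₂=15.688, f₃=32.152, f₄=56.744, f₅=91.
(h/2)·[f₀ + 2f₁ + 2f₂ + 2f₃ + 2f₄ + f₅] = 0.2·(312.8) = 62.56.

62.56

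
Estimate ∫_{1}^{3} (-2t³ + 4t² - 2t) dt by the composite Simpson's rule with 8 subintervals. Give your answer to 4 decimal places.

h = (3 − 1)/8 = 0.25.
Nodes t₀,…,t₈ = 1, 1.25, 1.5, 1.75, 2, 2.25, 2.5, 2.75, 3.
f(t) = -2t³ + 4t² - 2t: f₀=0, f₁=-0.15625, f₂=-0.75, f₃=-1.96875, f₄=-4, f₅=-7.03125, f₆=-11.25, f₇=-16.84375, f₈=-24.
(h/3)·[f₀ + 4f₁ + 2f₂ + 4f₃ + 2f₄ + 4f₅ + 2f₆ + 4f₇ + f₈] = 0.083333·(-160) = -13.3333.

-13.3333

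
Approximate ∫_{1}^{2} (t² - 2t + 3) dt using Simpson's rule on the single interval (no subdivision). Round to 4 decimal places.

S = (b−a)/6 · [f(1) + 4f(1.5) + f(2)] = 0.166667·[2 + 4·2.25 + 3] = 2.3333.

2.3333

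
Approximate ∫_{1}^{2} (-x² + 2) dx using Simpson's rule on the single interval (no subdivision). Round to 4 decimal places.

S = (b−a)/6 · [f(1) + 4f(1.5) + f(2)] = 0.166667·[1 + 4·(-0.25) + (-2)] = -0.3333.

-0.3333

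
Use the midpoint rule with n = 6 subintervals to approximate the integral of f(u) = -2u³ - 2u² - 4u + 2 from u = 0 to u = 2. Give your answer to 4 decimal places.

h = (2 − 0)/6 = 0.333333.
Midpoints m₁,…,m₆ = 0.166667, 0.5, 0.833333, 1.166667, 1.5, 1.833333.
f(m₁)=1.268519, f(m₂)=-0.75, f(m₃)=-3.879630, f(m₄)=-8.564815, f(m₅)=-15.25, f(m₆)=-24.379630.
h·[f(m₁) + f(m₂) + f(m₃) + f(m₄) + f(m₅) + f(m₆)] = 0.333333·(-51.555556) = -17.1852.

-17.1852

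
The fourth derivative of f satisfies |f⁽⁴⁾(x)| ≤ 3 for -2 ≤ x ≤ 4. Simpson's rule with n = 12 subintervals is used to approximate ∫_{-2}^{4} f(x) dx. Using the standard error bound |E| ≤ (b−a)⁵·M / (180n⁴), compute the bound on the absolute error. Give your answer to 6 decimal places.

|E| ≤ (6)⁵·3 / (180·12⁴) = 23328/3732480 = 0.006250.

0.006250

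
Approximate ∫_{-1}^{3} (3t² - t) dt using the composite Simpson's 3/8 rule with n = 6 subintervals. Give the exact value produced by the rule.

24

h = (3 − (-1))/6 = 0.666667.
Nodes t₀,…,t₆ = -1, -0.333333, 0.333333, 1, 1.666667, 2.333333, 3.
f(t) = 3t² - t: f₀=4, f₁=0.666667, f₂=0, f₃=2, f₄=6.666667, f₅=14, f₆=24.
(3h/8)·[f₀ + 3f₁ + 3f₂ + 2f₃ + 3f₄ + 3f₅ + f₆] = 0.25·(96) = 24.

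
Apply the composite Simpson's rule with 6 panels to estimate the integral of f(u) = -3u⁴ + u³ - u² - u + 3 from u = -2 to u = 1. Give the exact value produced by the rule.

-16.125

h = (1 − (-2))/6 = 0.5.
Nodes u₀,…,u₆ = -2, -1.5, -1, -0.5, 0, 0.5, 1.
f(u) = -3u⁴ + u³ - u² - u + 3: f₀=-55, f₁=-16.3125, f₂=-1, f₃=2.9375, f₄=3, f₅=2.1875, f₆=-1.
(h/3)·[f₀ + 4f₁ + 2f₂ + 4f₃ + 2f₄ + 4f₅ + f₆] = 0.166667·(-96.75) = -16.125.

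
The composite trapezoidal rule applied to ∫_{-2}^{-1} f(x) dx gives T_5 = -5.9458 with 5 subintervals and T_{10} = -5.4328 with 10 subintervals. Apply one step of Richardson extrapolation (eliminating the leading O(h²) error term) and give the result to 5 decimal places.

-5.26180

R = (4·T_{10} − T_5) / 3 = (4·(-5.4328) − (-5.9458))/3 = (-15.7854)/3 = -5.26180.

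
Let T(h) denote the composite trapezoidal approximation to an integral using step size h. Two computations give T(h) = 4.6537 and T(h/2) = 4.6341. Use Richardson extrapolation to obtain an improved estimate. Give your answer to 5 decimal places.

4.62757

R = (4·T(h/2) − T(h)) / 3 = (4·4.6341 − 4.6537)/3 = (13.8827)/3 = 4.62757.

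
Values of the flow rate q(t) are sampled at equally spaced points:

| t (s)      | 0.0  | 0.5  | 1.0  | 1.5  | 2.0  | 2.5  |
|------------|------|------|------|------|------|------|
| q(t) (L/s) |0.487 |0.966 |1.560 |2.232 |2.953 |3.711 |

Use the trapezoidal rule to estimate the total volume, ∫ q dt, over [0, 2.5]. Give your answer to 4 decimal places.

h = 0.5, n = 5.
(h/2)·[y₀ + 2y₁ + 2y₂ + 2y₃ + 2y₄ + y₅] = 0.25·(19.620) = 4.9050.

4.9050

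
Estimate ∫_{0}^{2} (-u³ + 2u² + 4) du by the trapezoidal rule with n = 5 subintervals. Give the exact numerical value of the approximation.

9.28

h = (2 − 0)/5 = 0.4.
Nodes u₀,…,u₅ = 0, 0.4, 0.8, 1.2, 1.6, 2.
f(u) = -u³ + 2u² + 4: f₀=4, f₁=4.256, f₂=4.768, f₃=5.152, f₄=5.024, f₅=4.
(h/2)·[f₀ + 2f₁ + 2f₂ + 2f₃ + 2f₄ + f₅] = 0.2·(46.4) = 9.28.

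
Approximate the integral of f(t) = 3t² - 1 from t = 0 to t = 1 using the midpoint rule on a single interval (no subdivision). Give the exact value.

M = (b−a)·f(0.5) = 1·(-0.25) = -0.25.

-0.25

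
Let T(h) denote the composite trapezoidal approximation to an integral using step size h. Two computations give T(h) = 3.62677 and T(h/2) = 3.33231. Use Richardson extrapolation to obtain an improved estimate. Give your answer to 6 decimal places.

R = (4·T(h/2) − T(h)) / 3 = (4·3.33231 − 3.62677)/3 = (9.70247)/3 = 3.234157.

3.234157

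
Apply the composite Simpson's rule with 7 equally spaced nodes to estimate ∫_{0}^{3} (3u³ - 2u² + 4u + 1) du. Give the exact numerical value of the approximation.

h = (3 − 0)/6 = 0.5.
Nodes u₀,…,u₆ = 0, 0.5, 1, 1.5, 2, 2.5, 3.
f(u) = 3u³ - 2u² + 4u + 1: f₀=1, f₁=2.875, f₂=6, f₃=12.625, f₄=25, f₅=45.375, f₆=76.
(h/3)·[f₀ + 4f₁ + 2f₂ + 4f₃ + 2f₄ + 4f₅ + f₆] = 0.166667·(382.5) = 63.75.

63.75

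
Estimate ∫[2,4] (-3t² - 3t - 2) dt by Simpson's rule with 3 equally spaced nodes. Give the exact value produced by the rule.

h = (4 − 2)/2 = 1.
Nodes t₀,…,t₂ = 2, 3, 4.
f(t) = -3t² - 3t - 2: f₀=-20, f₁=-38, f₂=-62.
(h/3)·[f₀ + 4f₁ + f₂] = 0.333333·(-234) = -78.

-78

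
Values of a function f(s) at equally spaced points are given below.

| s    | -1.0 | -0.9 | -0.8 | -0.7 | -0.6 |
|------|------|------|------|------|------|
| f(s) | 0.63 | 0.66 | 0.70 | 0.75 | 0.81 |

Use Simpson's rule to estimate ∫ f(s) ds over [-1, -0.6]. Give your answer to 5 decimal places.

h = 0.1, n = 4.
(h/3)·[y₀ + 4y₁ + 2y₂ + 4y₃ + y₄] = 0.033333·(8.48) = 0.28267.

0.28267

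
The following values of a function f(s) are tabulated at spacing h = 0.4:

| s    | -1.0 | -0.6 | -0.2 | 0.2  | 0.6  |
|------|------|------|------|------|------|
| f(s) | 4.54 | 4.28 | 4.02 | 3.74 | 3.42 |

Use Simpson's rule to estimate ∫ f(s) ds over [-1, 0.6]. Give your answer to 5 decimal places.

h = 0.4, n = 4.
(h/3)·[y₀ + 4y₁ + 2y₂ + 4y₃ + y₄] = 0.133333·(48.08) = 6.41067.

6.41067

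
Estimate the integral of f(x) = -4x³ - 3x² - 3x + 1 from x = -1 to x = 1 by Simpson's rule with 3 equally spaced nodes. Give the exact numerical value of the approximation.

0

h = (1 − (-1))/2 = 1.
Nodes x₀,…,x₂ = -1, 0, 1.
f(x) = -4x³ - 3x² - 3x + 1: f₀=5, f₁=1, f₂=-9.
(h/3)·[f₀ + 4f₁ + f₂] = 0.333333·(0) = 0.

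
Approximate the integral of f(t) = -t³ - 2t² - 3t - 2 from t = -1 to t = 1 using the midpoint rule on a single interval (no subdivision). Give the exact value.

M = (b−a)·f(0) = 2·(-2) = -4.

-4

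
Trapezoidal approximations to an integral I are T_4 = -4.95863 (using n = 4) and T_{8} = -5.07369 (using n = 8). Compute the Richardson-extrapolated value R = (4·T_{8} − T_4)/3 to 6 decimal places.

-5.112043

R = (4·T_{8} − T_4) / 3 = (4·(-5.07369) − (-4.95863))/3 = (-15.33613)/3 = -5.112043.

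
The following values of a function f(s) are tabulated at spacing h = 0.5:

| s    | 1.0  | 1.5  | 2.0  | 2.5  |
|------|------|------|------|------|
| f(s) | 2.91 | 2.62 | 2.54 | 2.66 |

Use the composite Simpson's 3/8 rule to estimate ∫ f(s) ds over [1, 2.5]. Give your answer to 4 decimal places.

h = 0.5, n = 3.
(3h/8)·[y₀ + 3y₁ + 3y₂ + y₃] = 0.1875·(21.05) = 3.9469.

3.9469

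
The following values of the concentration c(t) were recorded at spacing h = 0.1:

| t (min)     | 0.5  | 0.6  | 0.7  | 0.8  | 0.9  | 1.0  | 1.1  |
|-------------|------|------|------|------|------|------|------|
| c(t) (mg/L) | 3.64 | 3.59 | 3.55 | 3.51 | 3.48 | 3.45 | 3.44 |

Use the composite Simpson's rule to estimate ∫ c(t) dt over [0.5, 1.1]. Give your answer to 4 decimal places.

h = 0.1, n = 6.
(h/3)·[y₀ + 4y₁ + 2y₂ + 4y₃ + 2y₄ + 4y₅ + y₆] = 0.033333·(63.34) = 2.1113.

2.1113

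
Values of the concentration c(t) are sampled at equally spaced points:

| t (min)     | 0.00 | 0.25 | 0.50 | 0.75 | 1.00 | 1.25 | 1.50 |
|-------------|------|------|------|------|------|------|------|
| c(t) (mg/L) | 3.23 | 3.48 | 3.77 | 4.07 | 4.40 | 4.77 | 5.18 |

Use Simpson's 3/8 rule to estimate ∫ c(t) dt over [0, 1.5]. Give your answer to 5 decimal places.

h = 0.25, n = 6.
(3h/8)·[y₀ + 3y₁ + 3y₂ + 2y₃ + 3y₄ + 3y₅ + y₆] = 0.09375·(65.81) = 6.16969.

6.16969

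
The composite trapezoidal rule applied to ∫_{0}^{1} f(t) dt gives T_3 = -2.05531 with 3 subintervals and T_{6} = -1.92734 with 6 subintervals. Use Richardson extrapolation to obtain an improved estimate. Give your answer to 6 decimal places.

R = (4·T_{6} − T_3) / 3 = (4·(-1.92734) − (-2.05531))/3 = (-5.65405)/3 = -1.884683.

-1.884683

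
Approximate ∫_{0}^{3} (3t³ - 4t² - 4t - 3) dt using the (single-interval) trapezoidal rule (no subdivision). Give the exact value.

T = (b−a)/2 · [f(0) + f(3)] = 1.5·[(-3) + 30] = 40.5.

40.5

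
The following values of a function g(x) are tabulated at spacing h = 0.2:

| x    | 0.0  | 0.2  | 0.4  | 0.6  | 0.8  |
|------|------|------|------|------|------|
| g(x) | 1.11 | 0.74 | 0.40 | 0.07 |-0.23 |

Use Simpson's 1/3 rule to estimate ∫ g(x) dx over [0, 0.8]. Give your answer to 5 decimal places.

0.32800

h = 0.2, n = 4.
(h/3)·[y₀ + 4y₁ + 2y₂ + 4y₃ + y₄] = 0.066667·(4.92) = 0.32800.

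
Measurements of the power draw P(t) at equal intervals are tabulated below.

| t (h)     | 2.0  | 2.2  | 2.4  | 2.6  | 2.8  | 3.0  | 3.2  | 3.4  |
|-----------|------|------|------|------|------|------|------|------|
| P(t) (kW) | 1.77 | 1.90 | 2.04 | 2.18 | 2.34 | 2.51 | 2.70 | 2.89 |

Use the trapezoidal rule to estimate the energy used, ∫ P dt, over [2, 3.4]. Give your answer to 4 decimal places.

h = 0.2, n = 7.
(h/2)·[y₀ + 2y₁ + 2y₂ + 2y₃ + 2y₄ + 2y₅ + 2y₆ + y₇] = 0.1·(32.00) = 3.2000.

3.2000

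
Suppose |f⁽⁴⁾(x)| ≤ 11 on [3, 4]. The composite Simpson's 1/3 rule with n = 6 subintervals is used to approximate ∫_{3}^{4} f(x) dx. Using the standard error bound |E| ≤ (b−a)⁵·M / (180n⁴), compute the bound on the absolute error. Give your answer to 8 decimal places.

0.00004715

|E| ≤ (1)⁵·11 / (180·6⁴) = 11/233280 = 0.00004715.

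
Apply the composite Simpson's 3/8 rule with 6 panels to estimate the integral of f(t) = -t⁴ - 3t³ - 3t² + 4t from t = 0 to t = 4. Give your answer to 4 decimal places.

-429.0370

h = (4 − 0)/6 = 0.666667.
Nodes t₀,…,t₆ = 0, 0.666667, 1.333333, 2, 2.666667, 3.333333, 4.
f(t) = -t⁴ - 3t³ - 3t² + 4t: f₀=0, f₁=0.246914, f₂=-10.271605, f₃=-44, f₄=-118.123457, f₅=-254.567901, f₆=-480.
(3h/8)·[f₀ + 3f₁ + 3f₂ + 2f₃ + 3f₄ + 3f₅ + f₆] = 0.25·(-1716.148148) = -429.0370.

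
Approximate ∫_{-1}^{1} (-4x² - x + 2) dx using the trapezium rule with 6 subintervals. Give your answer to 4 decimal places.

h = (1 − (-1))/6 = 0.333333.
Nodes x₀,…,x₆ = -1, -0.666667, -0.333333, 0, 0.333333, 0.666667, 1.
f(x) = -4x² - x + 2: f₀=-1, f₁=0.888889, f₂=1.888889, f₃=2, f₄=1.222222, f₅=-0.444444, f₆=-3.
(h/2)·[f₀ + 2f₁ + 2f₂ + 2f₃ + 2f₄ + 2f₅ + f₆] = 0.166667·(7.111111) = 1.1852.

1.1852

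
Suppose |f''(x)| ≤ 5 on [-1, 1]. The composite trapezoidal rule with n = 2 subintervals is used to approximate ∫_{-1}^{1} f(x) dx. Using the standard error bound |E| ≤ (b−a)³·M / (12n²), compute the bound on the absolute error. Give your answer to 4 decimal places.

|E| ≤ (2)³·5 / (12·2²) = 40/48 = 0.8333.

0.8333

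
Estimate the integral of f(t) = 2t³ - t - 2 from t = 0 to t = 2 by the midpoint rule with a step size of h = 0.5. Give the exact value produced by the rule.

1.75

h = (2 − 0)/4 = 0.5.
Midpoints m₁,…,m₄ = 0.25, 0.75, 1.25, 1.75.
f(m₁)=-2.21875, f(m₂)=-1.90625, f(m₃)=0.65625, f(m₄)=6.96875.
h·[f(m₁) + f(m₂) + f(m₃) + f(m₄)] = 0.5·(3.5) = 1.75.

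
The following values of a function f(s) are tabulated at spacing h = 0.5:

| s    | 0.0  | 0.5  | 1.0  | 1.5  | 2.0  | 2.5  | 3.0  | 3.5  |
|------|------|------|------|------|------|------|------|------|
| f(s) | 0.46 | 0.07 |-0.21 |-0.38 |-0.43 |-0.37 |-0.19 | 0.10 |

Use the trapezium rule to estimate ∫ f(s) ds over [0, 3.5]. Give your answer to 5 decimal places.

-0.61500

h = 0.5, n = 7.
(h/2)·[y₀ + 2y₁ + 2y₂ + 2y₃ + 2y₄ + 2y₅ + 2y₆ + y₇] = 0.25·(-2.46) = -0.61500.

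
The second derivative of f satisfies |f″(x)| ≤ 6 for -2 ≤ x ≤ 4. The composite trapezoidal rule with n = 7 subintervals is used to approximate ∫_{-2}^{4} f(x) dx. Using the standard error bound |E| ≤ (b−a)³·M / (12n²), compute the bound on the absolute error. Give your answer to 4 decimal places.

2.2041

|E| ≤ (6)³·6 / (12·7²) = 1296/588 = 2.2041.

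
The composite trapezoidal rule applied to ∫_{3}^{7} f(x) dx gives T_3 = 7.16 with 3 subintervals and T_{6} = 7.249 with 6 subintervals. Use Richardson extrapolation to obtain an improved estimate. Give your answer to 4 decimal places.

7.2787

R = (4·T_{6} − T_3) / 3 = (4·7.249 − 7.16)/3 = (21.836)/3 = 7.2787.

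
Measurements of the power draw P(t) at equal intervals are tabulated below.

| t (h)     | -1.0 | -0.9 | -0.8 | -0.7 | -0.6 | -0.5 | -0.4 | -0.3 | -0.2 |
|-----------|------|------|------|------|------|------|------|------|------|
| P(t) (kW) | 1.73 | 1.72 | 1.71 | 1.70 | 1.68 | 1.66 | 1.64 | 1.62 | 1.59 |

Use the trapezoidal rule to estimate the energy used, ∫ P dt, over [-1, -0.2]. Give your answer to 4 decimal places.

h = 0.1, n = 8.
(h/2)·[y₀ + 2y₁ + 2y₂ + 2y₃ + 2y₄ + 2y₅ + 2y₆ + 2y₇ + y₈] = 0.05·(26.78) = 1.3390.

1.3390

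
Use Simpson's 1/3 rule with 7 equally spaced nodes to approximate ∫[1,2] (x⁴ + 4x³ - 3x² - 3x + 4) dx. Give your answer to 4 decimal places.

h = (2 − 1)/6 = 0.166667.
Nodes x₀,…,x₆ = 1, 1.166667, 1.333333, 1.5, 1.666667, 1.833333, 2.
f(x) = x⁴ + 4x³ - 3x² - 3x + 4: f₀=3, f₁=4.621142, f₂=7.308642, f₃=11.3125, f₄=16.901235, f₅=24.361883, f₆=34.
(h/3)·[f₀ + 4f₁ + 2f₂ + 4f₃ + 2f₄ + 4f₅ + f₆] = 0.055556·(246.601852) = 13.7001.

13.7001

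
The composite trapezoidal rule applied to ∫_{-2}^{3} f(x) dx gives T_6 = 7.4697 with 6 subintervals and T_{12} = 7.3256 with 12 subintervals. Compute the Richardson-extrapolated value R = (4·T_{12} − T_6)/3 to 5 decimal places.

R = (4·T_{12} − T_6) / 3 = (4·7.3256 − 7.4697)/3 = (21.8327)/3 = 7.27757.

7.27757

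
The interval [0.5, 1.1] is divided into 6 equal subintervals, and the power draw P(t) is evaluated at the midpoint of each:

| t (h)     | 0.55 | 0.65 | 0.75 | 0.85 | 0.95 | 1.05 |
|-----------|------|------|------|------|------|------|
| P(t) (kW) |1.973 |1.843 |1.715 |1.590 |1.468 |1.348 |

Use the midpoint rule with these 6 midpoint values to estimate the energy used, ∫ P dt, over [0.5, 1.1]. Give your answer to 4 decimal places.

0.9937

h = 0.1, n = 6.
h·[y(m₁) + y(m₂) + y(m₃) + y(m₄) + y(m₅) + y(m₆)] = 0.1·(9.937) = 0.9937.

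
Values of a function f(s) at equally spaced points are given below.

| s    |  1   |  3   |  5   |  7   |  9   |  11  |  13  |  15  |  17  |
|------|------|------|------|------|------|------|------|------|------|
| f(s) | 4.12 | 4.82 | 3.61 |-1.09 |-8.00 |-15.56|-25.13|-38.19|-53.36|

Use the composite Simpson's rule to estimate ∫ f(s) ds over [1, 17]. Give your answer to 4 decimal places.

h = 2, n = 8.
(h/3)·[y₀ + 4y₁ + 2y₂ + 4y₃ + 2y₄ + 4y₅ + 2y₆ + 4y₇ + y₈] = 0.666667·(-308.36) = -205.5733.

-205.5733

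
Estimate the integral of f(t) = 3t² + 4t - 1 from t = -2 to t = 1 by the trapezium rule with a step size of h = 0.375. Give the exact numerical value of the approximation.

h = (1 − (-2))/8 = 0.375.
Nodes t₀,…,t₈ = -2, -1.625, -1.25, -0.875, -0.5, -0.125, 0.25, 0.625, 1.
f(t) = 3t² + 4t - 1: f₀=3, f₁=0.421875, f₂=-1.3125, f₃=-2.203125, f₄=-2.25, f₅=-1.453125, f₆=0.1875, f₇=2.671875, f₈=6.
(h/2)·[f₀ + 2f₁ + 2f₂ + 2f₃ + 2f₄ + 2f₅ + 2f₆ + 2f₇ + f₈] = 0.1875·(1.125) = 0.2109375.

0.2109375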